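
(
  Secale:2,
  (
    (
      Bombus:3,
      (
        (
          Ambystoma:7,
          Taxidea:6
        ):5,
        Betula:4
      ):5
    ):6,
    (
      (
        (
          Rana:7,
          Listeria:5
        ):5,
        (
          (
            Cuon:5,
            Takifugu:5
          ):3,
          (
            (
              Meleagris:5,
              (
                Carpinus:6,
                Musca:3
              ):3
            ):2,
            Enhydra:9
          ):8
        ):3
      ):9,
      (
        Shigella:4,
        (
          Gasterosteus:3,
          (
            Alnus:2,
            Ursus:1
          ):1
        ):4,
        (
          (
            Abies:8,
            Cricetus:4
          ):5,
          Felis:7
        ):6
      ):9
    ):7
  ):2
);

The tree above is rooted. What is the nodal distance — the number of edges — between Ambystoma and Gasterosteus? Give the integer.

The MRCA of Ambystoma and Gasterosteus is the node subtending ((Bombus,((Ambystoma,Taxidea),Betula)),(((Rana,Listeria),((Cuon,Takifugu),((Meleagris,(Carpinus,Musca)),Enhydra))),(Shigella,(Gasterosteus,(Alnus,Ursus)),((Abies,Cricetus),Felis)))).
From Ambystoma up to that node: 4 branches. From Gasterosteus up to the same node: 4 branches. Total: 4 + 4 = 8.

8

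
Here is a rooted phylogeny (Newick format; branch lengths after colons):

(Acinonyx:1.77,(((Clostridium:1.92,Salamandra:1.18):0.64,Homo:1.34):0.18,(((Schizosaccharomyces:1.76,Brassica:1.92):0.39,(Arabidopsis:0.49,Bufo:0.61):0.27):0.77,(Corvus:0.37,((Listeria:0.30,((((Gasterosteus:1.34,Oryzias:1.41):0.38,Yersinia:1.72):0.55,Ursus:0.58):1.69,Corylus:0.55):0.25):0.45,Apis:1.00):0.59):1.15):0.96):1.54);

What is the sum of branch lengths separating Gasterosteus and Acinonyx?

10.67

The path runs Gasterosteus → … → MRCA → … → Acinonyx; the MRCA is the root of the tree.
Branch lengths along that path: 1.34 + 0.38 + 0.55 + 1.69 + 0.25 + 0.45 + 0.59 + 1.15 + 0.96 + 1.54 + 1.77 = 10.67.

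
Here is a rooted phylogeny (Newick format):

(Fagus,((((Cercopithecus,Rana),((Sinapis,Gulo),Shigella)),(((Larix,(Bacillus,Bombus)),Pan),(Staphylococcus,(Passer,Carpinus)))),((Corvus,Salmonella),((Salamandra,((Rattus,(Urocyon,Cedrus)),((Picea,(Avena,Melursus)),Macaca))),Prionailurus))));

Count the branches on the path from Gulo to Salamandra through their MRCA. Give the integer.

The MRCA of Gulo and Salamandra is the node subtending ((((Cercopithecus,Rana),((Sinapis,Gulo),Shigella)),(((Larix,(Bacillus,Bombus)),Pan),(Staphylococcus,(Passer,Carpinus)))),((Corvus,Salmonella),((Salamandra,((Rattus,(Urocyon,Cedrus)),((Picea,(Avena,Melursus)),Macaca))),Prionailurus))).
From Gulo up to that node: 5 branches. From Salamandra up to the same node: 4 branches. Total: 5 + 4 = 9.

9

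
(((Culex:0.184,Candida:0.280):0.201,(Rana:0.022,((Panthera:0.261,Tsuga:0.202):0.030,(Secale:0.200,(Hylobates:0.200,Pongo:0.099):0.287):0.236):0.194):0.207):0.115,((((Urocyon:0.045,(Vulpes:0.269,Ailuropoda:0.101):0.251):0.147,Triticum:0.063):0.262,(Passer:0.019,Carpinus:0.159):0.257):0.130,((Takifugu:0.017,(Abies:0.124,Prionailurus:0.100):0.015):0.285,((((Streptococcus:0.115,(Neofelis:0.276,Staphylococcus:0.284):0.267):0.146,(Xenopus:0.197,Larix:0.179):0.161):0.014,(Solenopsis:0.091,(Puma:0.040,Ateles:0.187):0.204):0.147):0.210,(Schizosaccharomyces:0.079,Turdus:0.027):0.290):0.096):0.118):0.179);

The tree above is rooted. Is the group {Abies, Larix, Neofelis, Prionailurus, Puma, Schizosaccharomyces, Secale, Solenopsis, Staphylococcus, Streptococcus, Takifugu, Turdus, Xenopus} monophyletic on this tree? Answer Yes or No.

The MRCA of the listed taxa is the root, so the smallest clade containing them is the whole tree.
That clade also contains Ailuropoda, Ateles, Candida, Carpinus, Culex, Hylobates, Panthera, Passer, Pongo, Rana, Triticum, Tsuga, Urocyon, Vulpes, which are not in the proposed group, so the group is not monophyletic.

No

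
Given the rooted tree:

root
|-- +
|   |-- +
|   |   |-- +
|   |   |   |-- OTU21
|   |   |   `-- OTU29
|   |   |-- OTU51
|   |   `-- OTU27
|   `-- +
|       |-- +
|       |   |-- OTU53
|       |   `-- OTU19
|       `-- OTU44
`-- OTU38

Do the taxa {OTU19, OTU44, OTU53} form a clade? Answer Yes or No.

Yes

The most recent common ancestor of these taxa subtends ((OTU53,OTU19),OTU44).
That clade has exactly 3 tips — every listed taxon and nothing else — so the group is monophyletic.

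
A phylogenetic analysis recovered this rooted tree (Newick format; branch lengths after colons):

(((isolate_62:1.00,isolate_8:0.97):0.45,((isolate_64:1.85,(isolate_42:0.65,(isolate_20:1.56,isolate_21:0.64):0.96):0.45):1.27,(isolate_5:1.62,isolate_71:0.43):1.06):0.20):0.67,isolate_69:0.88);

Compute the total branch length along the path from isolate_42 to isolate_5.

The path runs isolate_42 → … → MRCA → … → isolate_5; the MRCA is the node subtending ((isolate_64,(isolate_42,(isolate_20,isolate_21))),(isolate_5,isolate_71)).
Branch lengths along that path: 0.65 + 0.45 + 1.27 + 1.06 + 1.62 = 5.05.

5.05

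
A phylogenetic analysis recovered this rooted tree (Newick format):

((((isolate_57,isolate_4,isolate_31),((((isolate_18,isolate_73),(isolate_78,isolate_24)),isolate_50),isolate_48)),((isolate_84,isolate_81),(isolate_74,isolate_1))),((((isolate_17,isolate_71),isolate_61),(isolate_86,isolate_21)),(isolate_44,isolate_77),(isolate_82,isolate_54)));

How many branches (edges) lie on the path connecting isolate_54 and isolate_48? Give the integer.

The MRCA of isolate_54 and isolate_48 is the root of the tree.
From isolate_54 up to that node: 3 branches. From isolate_48 up to the same node: 4 branches. Total: 3 + 4 = 7.

7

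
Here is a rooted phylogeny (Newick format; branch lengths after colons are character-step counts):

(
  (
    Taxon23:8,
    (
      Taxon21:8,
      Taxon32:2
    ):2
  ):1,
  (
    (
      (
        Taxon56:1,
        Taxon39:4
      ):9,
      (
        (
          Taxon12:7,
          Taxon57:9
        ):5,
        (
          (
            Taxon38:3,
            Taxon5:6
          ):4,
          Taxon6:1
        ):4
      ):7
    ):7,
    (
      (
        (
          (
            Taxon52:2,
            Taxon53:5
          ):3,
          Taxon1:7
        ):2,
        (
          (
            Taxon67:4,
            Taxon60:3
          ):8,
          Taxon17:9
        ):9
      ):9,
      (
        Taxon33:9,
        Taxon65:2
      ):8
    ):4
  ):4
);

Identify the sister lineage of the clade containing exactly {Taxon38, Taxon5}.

The clade containing exactly {Taxon38, Taxon5} attaches to the tree at the node subtending ((Taxon38,Taxon5),Taxon6).
The other lineage descending from that same node — the sister group — is the single tip Taxon6.

Taxon6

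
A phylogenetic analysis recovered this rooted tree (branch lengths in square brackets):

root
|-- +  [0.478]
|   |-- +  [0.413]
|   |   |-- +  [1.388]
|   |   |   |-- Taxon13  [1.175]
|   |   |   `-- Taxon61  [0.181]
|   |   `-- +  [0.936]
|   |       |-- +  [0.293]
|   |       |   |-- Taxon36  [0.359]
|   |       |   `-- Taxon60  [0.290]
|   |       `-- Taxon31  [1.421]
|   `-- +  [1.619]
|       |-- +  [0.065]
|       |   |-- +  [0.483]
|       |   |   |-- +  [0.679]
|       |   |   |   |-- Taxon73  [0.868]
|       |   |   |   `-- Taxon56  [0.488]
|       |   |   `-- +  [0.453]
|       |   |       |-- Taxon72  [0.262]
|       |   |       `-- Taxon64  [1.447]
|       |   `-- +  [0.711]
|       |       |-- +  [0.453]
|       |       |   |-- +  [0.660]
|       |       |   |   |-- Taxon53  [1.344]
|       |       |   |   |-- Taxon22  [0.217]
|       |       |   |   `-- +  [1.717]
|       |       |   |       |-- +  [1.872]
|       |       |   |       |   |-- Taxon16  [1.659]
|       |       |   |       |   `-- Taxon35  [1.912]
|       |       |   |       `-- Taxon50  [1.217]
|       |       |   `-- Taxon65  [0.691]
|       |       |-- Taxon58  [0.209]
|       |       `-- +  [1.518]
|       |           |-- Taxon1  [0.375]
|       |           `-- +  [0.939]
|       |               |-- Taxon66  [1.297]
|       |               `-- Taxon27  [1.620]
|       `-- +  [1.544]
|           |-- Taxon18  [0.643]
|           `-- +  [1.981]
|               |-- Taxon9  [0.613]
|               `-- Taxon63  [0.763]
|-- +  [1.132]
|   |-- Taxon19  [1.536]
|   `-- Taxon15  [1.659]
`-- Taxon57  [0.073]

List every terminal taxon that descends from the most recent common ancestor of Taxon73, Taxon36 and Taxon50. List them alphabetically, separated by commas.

Taxon1, Taxon13, Taxon16, Taxon18, Taxon22, Taxon27, Taxon31, Taxon35, Taxon36, Taxon50, Taxon53, Taxon56, Taxon58, Taxon60, Taxon61, Taxon63, Taxon64, Taxon65, Taxon66, Taxon72, Taxon73, Taxon9

Tracing Taxon73: it sits inside (Taxon73,Taxon56).
Tracing Taxon36: it sits inside (Taxon36,Taxon60).
Tracing Taxon50: it sits inside ((Taxon16,Taxon35),Taxon50).
The smallest clade enclosing all 3 is (((Taxon13,Taxon61),((Taxon36,Taxon60),Taxon31)),((((Taxon73,Taxon56),(Taxon72,Taxon64)),(((Taxon53,Taxon22,((Taxon16,Taxon35),Taxon50)),Taxon65),Taxon58,(Taxon1,(Taxon66,Taxon27)))),(Taxon18,(Taxon9,Taxon63)))); the answer is its 22 terminal taxa in alphabetical order.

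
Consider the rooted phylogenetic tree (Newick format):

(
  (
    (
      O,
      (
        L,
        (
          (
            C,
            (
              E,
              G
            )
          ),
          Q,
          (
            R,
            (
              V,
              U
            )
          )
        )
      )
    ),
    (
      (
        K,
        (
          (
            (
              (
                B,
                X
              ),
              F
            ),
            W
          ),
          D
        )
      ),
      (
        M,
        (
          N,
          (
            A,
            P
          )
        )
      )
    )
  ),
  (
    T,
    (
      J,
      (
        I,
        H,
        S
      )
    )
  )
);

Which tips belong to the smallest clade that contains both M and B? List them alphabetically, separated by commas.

A, B, D, F, K, M, N, P, W, X

Tracing M: it sits inside (M,(N,(A,P))).
Tracing B: it sits inside (B,X).
The smallest clade enclosing both is ((K,((((B,X),F),W),D)),(M,(N,(A,P)))); the answer is its 10 terminal taxa in alphabetical order.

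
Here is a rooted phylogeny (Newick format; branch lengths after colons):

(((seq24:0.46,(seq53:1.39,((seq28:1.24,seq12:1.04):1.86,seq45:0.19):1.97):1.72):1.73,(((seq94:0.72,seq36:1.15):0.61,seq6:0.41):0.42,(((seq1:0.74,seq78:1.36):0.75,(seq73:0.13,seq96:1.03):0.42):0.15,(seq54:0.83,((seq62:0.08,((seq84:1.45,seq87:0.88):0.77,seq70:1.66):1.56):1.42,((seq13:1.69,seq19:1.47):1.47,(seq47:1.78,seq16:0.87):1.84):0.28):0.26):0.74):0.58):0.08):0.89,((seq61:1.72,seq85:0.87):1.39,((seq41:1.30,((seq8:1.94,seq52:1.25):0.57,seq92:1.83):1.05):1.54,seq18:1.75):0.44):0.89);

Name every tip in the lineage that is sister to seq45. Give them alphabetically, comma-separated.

seq12, seq28

seq45 attaches to the tree at the node subtending ((seq28,seq12),seq45).
The other lineage descending from that same node — the sister group — is (seq28,seq12); its 2 tips in alphabetical order are the answer.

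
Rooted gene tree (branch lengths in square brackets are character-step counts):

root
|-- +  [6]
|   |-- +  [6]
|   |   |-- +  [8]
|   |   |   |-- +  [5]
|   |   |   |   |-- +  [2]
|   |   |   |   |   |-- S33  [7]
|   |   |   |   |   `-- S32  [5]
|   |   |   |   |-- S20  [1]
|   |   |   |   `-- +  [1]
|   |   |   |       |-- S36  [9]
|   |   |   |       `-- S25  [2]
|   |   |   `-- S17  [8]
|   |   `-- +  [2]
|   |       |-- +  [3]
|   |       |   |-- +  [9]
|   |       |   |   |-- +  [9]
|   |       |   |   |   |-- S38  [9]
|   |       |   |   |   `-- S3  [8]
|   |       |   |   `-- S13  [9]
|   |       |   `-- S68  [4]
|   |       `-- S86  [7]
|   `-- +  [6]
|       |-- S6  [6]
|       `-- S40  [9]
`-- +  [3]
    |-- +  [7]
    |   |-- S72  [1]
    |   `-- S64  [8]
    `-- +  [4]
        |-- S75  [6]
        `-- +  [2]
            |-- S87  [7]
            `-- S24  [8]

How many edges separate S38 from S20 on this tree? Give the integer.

8

The MRCA of S38 and S20 is the node subtending ((((S33,S32),S20,(S36,S25)),S17),((((S38,S3),S13),S68),S86)).
From S38 up to that node: 5 branches. From S20 up to the same node: 3 branches. Total: 5 + 3 = 8.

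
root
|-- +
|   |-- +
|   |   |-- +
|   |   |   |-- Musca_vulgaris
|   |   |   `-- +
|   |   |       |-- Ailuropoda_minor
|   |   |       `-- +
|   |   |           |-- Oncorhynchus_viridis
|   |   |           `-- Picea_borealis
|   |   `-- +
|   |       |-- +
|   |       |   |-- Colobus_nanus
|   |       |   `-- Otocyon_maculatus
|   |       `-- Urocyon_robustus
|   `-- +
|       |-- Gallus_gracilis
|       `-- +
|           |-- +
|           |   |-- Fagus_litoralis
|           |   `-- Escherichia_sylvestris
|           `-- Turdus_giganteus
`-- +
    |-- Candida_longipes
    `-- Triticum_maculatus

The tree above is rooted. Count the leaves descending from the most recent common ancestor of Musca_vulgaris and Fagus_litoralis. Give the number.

The MRCA of Musca_vulgaris and Fagus_litoralis is the node subtending (((Musca_vulgaris,(Ailuropoda_minor,(Oncorhynchus_viridis,Picea_borealis))),((Colobus_nanus,Otocyon_maculatus),Urocyon_robustus)),(Gallus_gracilis,((Fagus_litoralis,Escherichia_sylvestris),Turdus_giganteus))).
That clade contains 11 terminal taxa: Ailuropoda_minor, Colobus_nanus, Escherichia_sylvestris, Fagus_litoralis, Gallus_gracilis, Musca_vulgaris, Oncorhynchus_viridis, Otocyon_maculatus, Picea_borealis, Turdus_giganteus, Urocyon_robustus.

11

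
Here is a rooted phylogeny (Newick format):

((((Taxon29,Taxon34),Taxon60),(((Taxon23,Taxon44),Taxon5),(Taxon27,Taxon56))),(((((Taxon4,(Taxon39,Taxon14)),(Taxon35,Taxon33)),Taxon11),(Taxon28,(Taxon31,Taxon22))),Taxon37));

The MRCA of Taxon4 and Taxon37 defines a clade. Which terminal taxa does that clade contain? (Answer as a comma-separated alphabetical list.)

Taxon11, Taxon14, Taxon22, Taxon28, Taxon31, Taxon33, Taxon35, Taxon37, Taxon39, Taxon4

Tracing Taxon4: it sits inside (Taxon4,(Taxon39,Taxon14)).
Tracing Taxon37: it sits inside (((((Taxon4,(Taxon39,Taxon14)),(Taxon35,Taxon33)),Taxon11),(Taxon28,(Taxon31,Taxon22))),Taxon37).
The smallest clade enclosing both is (((((Taxon4,(Taxon39,Taxon14)),(Taxon35,Taxon33)),Taxon11),(Taxon28,(Taxon31,Taxon22))),Taxon37); the answer is its 10 terminal taxa in alphabetical order.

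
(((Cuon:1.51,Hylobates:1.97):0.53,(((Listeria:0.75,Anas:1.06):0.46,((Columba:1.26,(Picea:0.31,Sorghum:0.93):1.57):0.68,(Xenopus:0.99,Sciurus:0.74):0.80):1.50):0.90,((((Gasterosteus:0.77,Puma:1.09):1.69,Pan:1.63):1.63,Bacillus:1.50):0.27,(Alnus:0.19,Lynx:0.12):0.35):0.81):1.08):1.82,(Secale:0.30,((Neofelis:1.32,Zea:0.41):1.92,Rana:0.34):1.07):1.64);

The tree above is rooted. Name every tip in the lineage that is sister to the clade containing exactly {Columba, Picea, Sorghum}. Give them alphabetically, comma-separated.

The clade containing exactly {Columba, Picea, Sorghum} attaches to the tree at the node subtending ((Columba,(Picea,Sorghum)),(Xenopus,Sciurus)).
The other lineage descending from that same node — the sister group — is (Xenopus,Sciurus); its 2 tips in alphabetical order are the answer.

Sciurus, Xenopus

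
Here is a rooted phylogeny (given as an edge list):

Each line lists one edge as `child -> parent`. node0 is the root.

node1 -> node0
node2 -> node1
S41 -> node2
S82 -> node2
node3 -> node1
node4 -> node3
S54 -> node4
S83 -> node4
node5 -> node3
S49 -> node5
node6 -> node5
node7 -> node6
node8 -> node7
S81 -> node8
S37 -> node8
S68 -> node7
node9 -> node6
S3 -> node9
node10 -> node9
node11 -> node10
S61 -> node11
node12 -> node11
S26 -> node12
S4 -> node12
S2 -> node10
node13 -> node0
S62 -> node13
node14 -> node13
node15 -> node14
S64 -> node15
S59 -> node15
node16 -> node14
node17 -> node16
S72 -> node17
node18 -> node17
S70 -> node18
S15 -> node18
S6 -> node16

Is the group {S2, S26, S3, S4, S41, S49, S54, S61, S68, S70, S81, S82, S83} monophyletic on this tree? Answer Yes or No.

No

The MRCA of the listed taxa is the root, so the smallest clade containing them is the whole tree.
That clade also contains S15, S37, S59, S6, S62, S64, S72, which are not in the proposed group, so the group is not monophyletic.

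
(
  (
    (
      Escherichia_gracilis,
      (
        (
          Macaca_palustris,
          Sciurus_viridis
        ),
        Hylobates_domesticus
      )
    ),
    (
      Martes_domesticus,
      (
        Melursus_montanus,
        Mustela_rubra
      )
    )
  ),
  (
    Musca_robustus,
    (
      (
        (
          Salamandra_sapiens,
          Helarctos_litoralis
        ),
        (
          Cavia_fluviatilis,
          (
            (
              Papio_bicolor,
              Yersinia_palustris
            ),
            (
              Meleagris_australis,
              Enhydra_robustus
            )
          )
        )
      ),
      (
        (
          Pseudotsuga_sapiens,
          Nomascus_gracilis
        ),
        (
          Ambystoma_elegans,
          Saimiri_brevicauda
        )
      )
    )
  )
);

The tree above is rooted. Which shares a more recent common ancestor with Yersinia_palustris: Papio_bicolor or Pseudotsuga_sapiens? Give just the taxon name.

The MRCA of Yersinia_palustris and Papio_bicolor subtends (Papio_bicolor,Yersinia_palustris) (2 taxa).
The MRCA of Yersinia_palustris and Pseudotsuga_sapiens subtends (((Salamandra_sapiens,Helarctos_litoralis),(Cavia_fluviatilis,((Papio_bicolor,Yersinia_palustris),(Meleagris_australis,Enhydra_robustus)))),((Pseudotsuga_sapiens,Nomascus_gracilis),(Ambystoma_elegans,Saimiri_brevicauda))) (11 taxa).
The first is nested inside the second, so Yersinia_palustris shares a more recent common ancestor with Papio_bicolor.

Papio_bicolor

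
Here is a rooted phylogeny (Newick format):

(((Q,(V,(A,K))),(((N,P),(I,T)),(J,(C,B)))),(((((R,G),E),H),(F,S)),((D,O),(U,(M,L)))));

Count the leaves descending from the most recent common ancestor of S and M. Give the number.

The MRCA of S and M is the node subtending (((((R,G),E),H),(F,S)),((D,O),(U,(M,L)))).
That clade contains 11 terminal taxa: D, E, F, G, H, L, M, O, R, S, U.

11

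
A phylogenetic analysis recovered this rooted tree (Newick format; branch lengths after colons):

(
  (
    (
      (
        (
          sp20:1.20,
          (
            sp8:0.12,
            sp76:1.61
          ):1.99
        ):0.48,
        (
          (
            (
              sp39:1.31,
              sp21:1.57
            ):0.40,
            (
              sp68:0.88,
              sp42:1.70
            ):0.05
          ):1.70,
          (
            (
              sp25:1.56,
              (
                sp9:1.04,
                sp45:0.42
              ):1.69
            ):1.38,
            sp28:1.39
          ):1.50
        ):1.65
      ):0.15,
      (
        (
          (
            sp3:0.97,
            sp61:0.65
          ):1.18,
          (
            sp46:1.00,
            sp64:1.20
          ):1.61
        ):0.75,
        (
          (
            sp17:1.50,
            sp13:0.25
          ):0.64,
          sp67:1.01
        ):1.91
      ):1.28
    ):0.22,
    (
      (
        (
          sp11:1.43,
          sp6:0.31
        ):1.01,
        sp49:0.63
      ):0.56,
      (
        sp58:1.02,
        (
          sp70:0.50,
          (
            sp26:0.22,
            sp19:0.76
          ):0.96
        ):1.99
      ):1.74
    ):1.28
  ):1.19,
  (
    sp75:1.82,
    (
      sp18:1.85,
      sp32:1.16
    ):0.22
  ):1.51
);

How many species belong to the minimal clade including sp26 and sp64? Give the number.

25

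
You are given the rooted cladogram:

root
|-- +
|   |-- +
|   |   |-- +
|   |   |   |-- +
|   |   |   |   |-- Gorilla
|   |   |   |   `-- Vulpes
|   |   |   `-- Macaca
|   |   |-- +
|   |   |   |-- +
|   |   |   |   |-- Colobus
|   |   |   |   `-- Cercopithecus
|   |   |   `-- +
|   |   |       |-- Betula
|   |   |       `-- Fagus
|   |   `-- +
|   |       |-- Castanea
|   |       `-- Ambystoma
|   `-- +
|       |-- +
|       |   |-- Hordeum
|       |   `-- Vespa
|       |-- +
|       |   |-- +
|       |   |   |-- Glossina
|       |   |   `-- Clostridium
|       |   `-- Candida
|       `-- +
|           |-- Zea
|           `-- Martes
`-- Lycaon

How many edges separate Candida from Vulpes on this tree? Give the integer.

7

The MRCA of Candida and Vulpes is the node subtending ((((Gorilla,Vulpes),Macaca),((Colobus,Cercopithecus),(Betula,Fagus)),(Castanea,Ambystoma)),((Hordeum,Vespa),((Glossina,Clostridium),Candida),(Zea,Martes))).
From Candida up to that node: 3 branches. From Vulpes up to the same node: 4 branches. Total: 3 + 4 = 7.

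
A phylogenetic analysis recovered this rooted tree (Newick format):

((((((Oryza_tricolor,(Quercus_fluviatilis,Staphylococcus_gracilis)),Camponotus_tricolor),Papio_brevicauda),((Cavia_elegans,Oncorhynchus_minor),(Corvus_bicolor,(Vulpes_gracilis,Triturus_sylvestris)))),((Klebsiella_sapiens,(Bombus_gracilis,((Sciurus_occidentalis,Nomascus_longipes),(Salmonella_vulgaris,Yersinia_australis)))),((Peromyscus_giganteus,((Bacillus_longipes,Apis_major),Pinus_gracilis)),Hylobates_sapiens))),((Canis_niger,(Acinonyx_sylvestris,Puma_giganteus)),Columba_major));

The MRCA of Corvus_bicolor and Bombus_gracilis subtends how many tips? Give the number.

21

The MRCA of Corvus_bicolor and Bombus_gracilis is the node subtending (((((Oryza_tricolor,(Quercus_fluviatilis,Staphylococcus_gracilis)),Camponotus_tricolor),Papio_brevicauda),((Cavia_elegans,Oncorhynchus_minor),(Corvus_bicolor,(Vulpes_gracilis,Triturus_sylvestris)))),((Klebsiella_sapiens,(Bombus_gracilis,((Sciurus_occidentalis,Nomascus_longipes),(Salmonella_vulgaris,Yersinia_australis)))),((Peromyscus_giganteus,((Bacillus_longipes,Apis_major),Pinus_gracilis)),Hylobates_sapiens))).
That clade contains 21 terminal taxa: Apis_major, Bacillus_longipes, Bombus_gracilis, Camponotus_tricolor, Cavia_elegans, Corvus_bicolor, Hylobates_sapiens, Klebsiella_sapiens, Nomascus_longipes, Oncorhynchus_minor, Oryza_tricolor, Papio_brevicauda, Peromyscus_giganteus, Pinus_gracilis, Quercus_fluviatilis, Salmonella_vulgaris, Sciurus_occidentalis, Staphylococcus_gracilis, Triturus_sylvestris, Vulpes_gracilis, Yersinia_australis.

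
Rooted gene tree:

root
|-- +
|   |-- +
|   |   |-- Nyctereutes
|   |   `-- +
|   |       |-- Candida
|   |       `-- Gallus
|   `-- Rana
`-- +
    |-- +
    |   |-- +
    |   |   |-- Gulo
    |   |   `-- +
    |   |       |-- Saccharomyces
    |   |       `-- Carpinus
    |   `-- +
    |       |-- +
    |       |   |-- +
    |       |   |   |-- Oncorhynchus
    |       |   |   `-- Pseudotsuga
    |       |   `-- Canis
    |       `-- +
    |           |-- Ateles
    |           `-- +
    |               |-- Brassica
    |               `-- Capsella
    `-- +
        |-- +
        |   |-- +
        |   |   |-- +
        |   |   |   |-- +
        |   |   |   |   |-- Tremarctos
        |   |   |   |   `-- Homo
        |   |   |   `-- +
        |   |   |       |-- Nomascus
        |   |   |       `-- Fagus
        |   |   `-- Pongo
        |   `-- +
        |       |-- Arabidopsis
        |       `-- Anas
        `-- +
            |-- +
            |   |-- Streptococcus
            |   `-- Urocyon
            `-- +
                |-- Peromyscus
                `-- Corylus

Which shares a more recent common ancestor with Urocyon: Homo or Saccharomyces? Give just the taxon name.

Homo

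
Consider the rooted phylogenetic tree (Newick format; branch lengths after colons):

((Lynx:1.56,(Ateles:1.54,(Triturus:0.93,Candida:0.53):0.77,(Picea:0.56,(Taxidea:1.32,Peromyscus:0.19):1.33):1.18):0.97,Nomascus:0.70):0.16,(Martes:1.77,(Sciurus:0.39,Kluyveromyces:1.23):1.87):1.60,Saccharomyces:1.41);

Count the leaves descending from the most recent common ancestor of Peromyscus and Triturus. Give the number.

6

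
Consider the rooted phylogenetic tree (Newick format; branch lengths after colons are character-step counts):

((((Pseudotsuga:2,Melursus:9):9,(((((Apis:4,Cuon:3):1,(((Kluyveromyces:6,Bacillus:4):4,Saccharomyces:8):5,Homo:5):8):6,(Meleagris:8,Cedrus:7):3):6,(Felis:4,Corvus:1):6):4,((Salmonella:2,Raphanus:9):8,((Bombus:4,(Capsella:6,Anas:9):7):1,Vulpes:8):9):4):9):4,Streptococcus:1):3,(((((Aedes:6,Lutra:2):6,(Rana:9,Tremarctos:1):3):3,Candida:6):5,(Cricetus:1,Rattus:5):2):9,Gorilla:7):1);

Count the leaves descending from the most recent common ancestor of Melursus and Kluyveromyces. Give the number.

The MRCA of Melursus and Kluyveromyces is the node subtending ((Pseudotsuga,Melursus),(((((Apis,Cuon),(((Kluyveromyces,Bacillus),Saccharomyces),Homo)),(Meleagris,Cedrus)),(Felis,Corvus)),((Salmonella,Raphanus),((Bombus,(Capsella,Anas)),Vulpes)))).
That clade contains 18 terminal taxa: Anas, Apis, Bacillus, Bombus, Capsella, Cedrus, Corvus, Cuon, Felis, Homo, Kluyveromyces, Meleagris, Melursus, Pseudotsuga, Raphanus, Saccharomyces, Salmonella, Vulpes.

18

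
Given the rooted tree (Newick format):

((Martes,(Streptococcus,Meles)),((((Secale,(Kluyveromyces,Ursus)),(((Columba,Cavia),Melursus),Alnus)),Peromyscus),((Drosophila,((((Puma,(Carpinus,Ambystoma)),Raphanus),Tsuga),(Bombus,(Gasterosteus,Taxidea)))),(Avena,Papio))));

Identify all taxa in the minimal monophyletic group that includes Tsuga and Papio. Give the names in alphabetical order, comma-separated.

Tracing Tsuga: it sits inside (((Puma,(Carpinus,Ambystoma)),Raphanus),Tsuga).
Tracing Papio: it sits inside (Avena,Papio).
The smallest clade enclosing both is ((Drosophila,((((Puma,(Carpinus,Ambystoma)),Raphanus),Tsuga),(Bombus,(Gasterosteus,Taxidea)))),(Avena,Papio)); the answer is its 11 terminal taxa in alphabetical order.

Ambystoma, Avena, Bombus, Carpinus, Drosophila, Gasterosteus, Papio, Puma, Raphanus, Taxidea, Tsuga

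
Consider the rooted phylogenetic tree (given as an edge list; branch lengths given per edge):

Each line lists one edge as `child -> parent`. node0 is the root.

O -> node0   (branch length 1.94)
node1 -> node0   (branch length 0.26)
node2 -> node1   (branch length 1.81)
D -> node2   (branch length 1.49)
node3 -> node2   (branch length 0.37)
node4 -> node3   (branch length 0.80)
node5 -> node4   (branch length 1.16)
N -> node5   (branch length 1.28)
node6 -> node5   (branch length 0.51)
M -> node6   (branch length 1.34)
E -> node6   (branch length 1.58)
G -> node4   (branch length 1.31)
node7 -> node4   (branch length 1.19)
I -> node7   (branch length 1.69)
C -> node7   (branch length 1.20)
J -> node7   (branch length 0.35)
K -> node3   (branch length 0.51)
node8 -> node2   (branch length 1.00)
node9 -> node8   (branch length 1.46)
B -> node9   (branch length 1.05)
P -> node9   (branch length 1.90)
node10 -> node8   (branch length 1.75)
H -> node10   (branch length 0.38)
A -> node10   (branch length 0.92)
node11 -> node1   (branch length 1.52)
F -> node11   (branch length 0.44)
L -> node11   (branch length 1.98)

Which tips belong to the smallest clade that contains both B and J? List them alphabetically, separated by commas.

Tracing B: it sits inside (B,P).
Tracing J: it sits inside (I,C,J).
The smallest clade enclosing both is (D,(((N,(M,E)),G,(I,C,J)),K),((B,P),(H,A))); the answer is its 13 terminal taxa in alphabetical order.

A, B, C, D, E, G, H, I, J, K, M, N, P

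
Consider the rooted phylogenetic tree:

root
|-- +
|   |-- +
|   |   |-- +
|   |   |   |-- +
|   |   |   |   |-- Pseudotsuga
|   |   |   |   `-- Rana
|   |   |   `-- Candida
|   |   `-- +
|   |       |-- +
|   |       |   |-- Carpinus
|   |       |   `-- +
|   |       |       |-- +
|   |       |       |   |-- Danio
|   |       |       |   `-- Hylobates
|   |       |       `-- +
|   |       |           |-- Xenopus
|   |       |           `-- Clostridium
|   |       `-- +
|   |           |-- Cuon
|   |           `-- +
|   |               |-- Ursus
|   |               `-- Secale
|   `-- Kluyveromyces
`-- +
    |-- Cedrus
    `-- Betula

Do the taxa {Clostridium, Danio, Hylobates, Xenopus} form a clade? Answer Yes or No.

Yes

The most recent common ancestor of these taxa subtends ((Danio,Hylobates),(Xenopus,Clostridium)).
That clade has exactly 4 tips — every listed taxon and nothing else — so the group is monophyletic.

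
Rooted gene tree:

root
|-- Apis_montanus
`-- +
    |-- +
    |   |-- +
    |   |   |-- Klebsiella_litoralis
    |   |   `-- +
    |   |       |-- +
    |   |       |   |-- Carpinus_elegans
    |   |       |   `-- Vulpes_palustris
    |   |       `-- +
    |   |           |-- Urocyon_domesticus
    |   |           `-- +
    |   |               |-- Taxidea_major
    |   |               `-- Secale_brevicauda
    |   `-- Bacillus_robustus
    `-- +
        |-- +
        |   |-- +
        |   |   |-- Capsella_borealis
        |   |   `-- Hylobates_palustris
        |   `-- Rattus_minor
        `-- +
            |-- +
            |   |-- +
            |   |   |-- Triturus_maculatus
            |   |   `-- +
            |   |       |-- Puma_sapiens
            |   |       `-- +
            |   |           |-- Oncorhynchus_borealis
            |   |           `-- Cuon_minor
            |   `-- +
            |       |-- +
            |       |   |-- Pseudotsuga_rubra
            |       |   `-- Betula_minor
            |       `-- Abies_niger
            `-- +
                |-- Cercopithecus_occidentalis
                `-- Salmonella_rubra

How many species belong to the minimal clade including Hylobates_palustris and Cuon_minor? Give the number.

12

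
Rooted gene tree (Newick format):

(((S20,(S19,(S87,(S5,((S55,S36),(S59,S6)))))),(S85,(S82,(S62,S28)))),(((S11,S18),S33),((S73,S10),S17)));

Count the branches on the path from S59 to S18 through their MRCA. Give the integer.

The MRCA of S59 and S18 is the root of the tree.
From S59 up to that node: 8 branches. From S18 up to the same node: 4 branches. Total: 8 + 4 = 12.

12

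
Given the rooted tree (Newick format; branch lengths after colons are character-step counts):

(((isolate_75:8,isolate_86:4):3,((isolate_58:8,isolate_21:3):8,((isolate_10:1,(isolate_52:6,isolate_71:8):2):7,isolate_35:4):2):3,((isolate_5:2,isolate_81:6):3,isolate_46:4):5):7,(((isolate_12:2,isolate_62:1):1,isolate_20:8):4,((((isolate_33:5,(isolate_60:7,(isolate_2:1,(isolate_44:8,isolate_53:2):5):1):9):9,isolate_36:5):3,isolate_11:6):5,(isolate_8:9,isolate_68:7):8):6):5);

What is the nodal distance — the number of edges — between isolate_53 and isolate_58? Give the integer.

The MRCA of isolate_53 and isolate_58 is the root of the tree.
From isolate_53 up to that node: 9 branches. From isolate_58 up to the same node: 4 branches. Total: 9 + 4 = 13.

13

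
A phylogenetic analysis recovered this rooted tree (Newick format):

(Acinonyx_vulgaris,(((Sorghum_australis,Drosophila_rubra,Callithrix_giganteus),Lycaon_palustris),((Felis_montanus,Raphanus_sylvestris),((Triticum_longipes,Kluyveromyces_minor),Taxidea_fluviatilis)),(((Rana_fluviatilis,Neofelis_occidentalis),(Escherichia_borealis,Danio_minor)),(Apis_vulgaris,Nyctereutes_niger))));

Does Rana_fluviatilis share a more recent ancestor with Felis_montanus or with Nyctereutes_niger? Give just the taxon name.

Nyctereutes_niger

The MRCA of Rana_fluviatilis and Nyctereutes_niger subtends (((Rana_fluviatilis,Neofelis_occidentalis),(Escherichia_borealis,Danio_minor)),(Apis_vulgaris,Nyctereutes_niger)) (6 taxa).
The MRCA of Rana_fluviatilis and Felis_montanus subtends (((Sorghum_australis,Drosophila_rubra,Callithrix_giganteus),Lycaon_palustris),((Felis_montanus,Raphanus_sylvestris),((Triticum_longipes,Kluyveromyces_minor),Taxidea_fluviatilis)),(((Rana_fluviatilis,Neofelis_occidentalis),(Escherichia_borealis,Danio_minor)),(Apis_vulgaris,Nyctereutes_niger))) (15 taxa).
The first is nested inside the second, so Rana_fluviatilis shares a more recent common ancestor with Nyctereutes_niger.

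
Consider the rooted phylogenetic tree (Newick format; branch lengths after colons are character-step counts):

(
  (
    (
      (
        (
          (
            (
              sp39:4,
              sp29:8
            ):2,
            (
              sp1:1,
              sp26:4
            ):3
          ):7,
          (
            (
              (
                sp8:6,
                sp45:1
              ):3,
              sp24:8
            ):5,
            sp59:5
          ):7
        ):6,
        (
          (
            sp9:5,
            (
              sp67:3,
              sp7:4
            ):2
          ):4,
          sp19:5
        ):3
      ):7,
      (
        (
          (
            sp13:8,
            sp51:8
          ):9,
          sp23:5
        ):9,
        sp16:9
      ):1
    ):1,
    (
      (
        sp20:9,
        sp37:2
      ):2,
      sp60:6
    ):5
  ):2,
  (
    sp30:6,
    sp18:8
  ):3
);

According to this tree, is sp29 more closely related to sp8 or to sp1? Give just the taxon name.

The MRCA of sp29 and sp1 subtends ((sp39,sp29),(sp1,sp26)) (4 taxa).
The MRCA of sp29 and sp8 subtends (((sp39,sp29),(sp1,sp26)),(((sp8,sp45),sp24),sp59)) (8 taxa).
The first is nested inside the second, so sp29 shares a more recent common ancestor with sp1.

sp1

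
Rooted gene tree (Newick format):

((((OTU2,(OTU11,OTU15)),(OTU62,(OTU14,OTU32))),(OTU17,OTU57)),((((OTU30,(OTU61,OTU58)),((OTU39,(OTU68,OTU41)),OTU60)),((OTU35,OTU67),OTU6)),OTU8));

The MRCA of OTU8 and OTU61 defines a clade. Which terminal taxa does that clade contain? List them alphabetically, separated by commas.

Tracing OTU8: it sits inside ((((OTU30,(OTU61,OTU58)),((OTU39,(OTU68,OTU41)),OTU60)),((OTU35,OTU67),OTU6)),OTU8).
Tracing OTU61: it sits inside (OTU61,OTU58).
The smallest clade enclosing both is ((((OTU30,(OTU61,OTU58)),((OTU39,(OTU68,OTU41)),OTU60)),((OTU35,OTU67),OTU6)),OTU8); the answer is its 11 terminal taxa in alphabetical order.

OTU30, OTU35, OTU39, OTU41, OTU58, OTU6, OTU60, OTU61, OTU67, OTU68, OTU8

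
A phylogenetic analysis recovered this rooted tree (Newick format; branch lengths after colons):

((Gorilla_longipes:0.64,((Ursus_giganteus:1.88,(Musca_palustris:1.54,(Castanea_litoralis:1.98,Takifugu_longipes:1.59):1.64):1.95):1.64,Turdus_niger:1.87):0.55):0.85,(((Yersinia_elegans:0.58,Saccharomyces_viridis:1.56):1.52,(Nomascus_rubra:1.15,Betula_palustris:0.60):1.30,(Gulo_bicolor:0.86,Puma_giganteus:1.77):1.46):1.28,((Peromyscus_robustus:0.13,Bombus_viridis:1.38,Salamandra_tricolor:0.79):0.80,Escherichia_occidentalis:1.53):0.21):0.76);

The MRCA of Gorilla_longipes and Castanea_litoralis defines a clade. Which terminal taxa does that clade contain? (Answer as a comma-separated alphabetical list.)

Castanea_litoralis, Gorilla_longipes, Musca_palustris, Takifugu_longipes, Turdus_niger, Ursus_giganteus

Tracing Gorilla_longipes: it sits inside (Gorilla_longipes,((Ursus_giganteus,(Musca_palustris,(Castanea_litoralis,Takifugu_longipes))),Turdus_niger)).
Tracing Castanea_litoralis: it sits inside (Castanea_litoralis,Takifugu_longipes).
The smallest clade enclosing both is (Gorilla_longipes,((Ursus_giganteus,(Musca_palustris,(Castanea_litoralis,Takifugu_longipes))),Turdus_niger)); the answer is its 6 terminal taxa in alphabetical order.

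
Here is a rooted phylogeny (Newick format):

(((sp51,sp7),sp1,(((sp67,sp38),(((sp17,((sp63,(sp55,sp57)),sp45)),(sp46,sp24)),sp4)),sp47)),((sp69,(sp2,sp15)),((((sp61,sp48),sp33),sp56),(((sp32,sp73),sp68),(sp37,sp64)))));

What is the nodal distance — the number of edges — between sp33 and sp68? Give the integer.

6

The MRCA of sp33 and sp68 is the node subtending ((((sp61,sp48),sp33),sp56),(((sp32,sp73),sp68),(sp37,sp64))).
From sp33 up to that node: 3 branches. From sp68 up to the same node: 3 branches. Total: 3 + 3 = 6.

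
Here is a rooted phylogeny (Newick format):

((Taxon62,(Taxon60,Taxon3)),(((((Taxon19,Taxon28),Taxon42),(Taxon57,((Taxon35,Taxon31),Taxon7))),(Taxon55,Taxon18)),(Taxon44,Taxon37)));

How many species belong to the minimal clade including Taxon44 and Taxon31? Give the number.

11

The MRCA of Taxon44 and Taxon31 is the node subtending (((((Taxon19,Taxon28),Taxon42),(Taxon57,((Taxon35,Taxon31),Taxon7))),(Taxon55,Taxon18)),(Taxon44,Taxon37)).
That clade contains 11 terminal taxa: Taxon18, Taxon19, Taxon28, Taxon31, Taxon35, Taxon37, Taxon42, Taxon44, Taxon55, Taxon57, Taxon7.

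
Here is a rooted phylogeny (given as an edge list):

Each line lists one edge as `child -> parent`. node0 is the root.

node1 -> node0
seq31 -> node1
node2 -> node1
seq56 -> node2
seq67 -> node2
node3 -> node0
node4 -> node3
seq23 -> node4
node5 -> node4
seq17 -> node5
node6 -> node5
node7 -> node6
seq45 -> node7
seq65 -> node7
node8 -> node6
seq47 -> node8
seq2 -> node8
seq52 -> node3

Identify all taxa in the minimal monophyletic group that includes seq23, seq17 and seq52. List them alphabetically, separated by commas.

Tracing seq23: it sits inside (seq23,(seq17,((seq45,seq65),(seq47,seq2)))).
Tracing seq17: it sits inside (seq17,((seq45,seq65),(seq47,seq2))).
Tracing seq52: it sits inside ((seq23,(seq17,((seq45,seq65),(seq47,seq2)))),seq52).
The smallest clade enclosing all 3 is ((seq23,(seq17,((seq45,seq65),(seq47,seq2)))),seq52); the answer is its 7 terminal taxa in alphabetical order.

seq17, seq2, seq23, seq45, seq47, seq52, seq65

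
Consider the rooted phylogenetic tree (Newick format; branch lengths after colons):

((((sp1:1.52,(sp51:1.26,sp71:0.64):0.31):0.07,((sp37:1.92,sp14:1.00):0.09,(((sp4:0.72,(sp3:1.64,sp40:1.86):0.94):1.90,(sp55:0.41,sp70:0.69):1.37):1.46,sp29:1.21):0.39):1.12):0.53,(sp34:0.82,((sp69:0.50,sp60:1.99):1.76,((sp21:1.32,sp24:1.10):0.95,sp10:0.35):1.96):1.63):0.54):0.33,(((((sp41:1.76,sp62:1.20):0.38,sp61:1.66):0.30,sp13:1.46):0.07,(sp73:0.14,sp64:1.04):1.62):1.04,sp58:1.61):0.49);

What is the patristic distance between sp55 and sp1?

The path runs sp55 → … → MRCA → … → sp1; the MRCA is the node subtending ((sp1,(sp51,sp71)),((sp37,sp14),(((sp4,(sp3,sp40)),(sp55,sp70)),sp29))).
Branch lengths along that path: 0.41 + 1.37 + 1.46 + 0.39 + 1.12 + 0.07 + 1.52 = 6.34.

6.34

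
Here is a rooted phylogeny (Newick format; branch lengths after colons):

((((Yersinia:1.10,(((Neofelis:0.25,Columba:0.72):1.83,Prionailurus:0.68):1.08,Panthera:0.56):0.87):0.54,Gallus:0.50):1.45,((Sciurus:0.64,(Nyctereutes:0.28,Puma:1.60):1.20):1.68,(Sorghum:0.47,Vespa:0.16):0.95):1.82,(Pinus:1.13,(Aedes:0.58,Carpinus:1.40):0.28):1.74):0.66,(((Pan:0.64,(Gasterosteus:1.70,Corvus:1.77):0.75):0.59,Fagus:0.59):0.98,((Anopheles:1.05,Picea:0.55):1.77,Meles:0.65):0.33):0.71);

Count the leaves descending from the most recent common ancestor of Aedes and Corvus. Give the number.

21

The MRCA of Aedes and Corvus is the root, so the clade is the entire tree.
That clade contains 21 terminal taxa: Aedes, Anopheles, Carpinus, Columba, Corvus, Fagus, Gallus, Gasterosteus, Meles, Neofelis, Nyctereutes, Pan, Panthera, Picea, Pinus, Prionailurus, Puma, Sciurus, Sorghum, Vespa, Yersinia.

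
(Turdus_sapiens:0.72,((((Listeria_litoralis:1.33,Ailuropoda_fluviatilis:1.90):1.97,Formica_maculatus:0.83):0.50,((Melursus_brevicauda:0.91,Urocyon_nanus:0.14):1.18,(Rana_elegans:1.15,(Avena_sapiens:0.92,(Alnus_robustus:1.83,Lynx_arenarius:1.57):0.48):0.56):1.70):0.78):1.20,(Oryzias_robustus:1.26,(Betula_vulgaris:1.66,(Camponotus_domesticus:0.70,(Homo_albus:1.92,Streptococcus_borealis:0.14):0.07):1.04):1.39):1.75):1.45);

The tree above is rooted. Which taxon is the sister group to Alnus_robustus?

Lynx_arenarius

Alnus_robustus attaches to the tree at the node subtending (Alnus_robustus,Lynx_arenarius).
The other lineage descending from that same node — the sister group — is the single tip Lynx_arenarius.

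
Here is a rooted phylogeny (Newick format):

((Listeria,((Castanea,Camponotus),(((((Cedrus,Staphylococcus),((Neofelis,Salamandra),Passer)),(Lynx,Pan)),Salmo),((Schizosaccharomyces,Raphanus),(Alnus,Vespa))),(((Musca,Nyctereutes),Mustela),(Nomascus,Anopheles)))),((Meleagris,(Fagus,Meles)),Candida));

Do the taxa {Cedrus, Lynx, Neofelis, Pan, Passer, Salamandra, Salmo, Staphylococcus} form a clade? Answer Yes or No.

The most recent common ancestor of these taxa subtends ((((Cedrus,Staphylococcus),((Neofelis,Salamandra),Passer)),(Lynx,Pan)),Salmo).
That clade has exactly 8 tips — every listed taxon and nothing else — so the group is monophyletic.

Yes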